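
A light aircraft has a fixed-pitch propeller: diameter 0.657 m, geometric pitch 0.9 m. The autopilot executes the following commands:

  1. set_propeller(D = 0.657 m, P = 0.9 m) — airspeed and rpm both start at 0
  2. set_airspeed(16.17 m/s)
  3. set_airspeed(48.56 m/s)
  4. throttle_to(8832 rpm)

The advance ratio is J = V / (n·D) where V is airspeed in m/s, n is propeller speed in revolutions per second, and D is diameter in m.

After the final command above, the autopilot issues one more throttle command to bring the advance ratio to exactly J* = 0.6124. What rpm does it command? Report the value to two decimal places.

rpm = 7241.51

set_propeller: D = 0.657 m, P = 0.9 m (p = P/D = 1.369863); state ← (V=0, rpm=0)
set_airspeed(16.17): V ← 16.17 m/s
set_airspeed(48.56): V ← 48.56 m/s
throttle_to(8832): rpm ← 8832
final state: V = 48.56 m/s, rpm = 8832 → n = rpm/60 = 147.200000 rev/s
target J* = 0.6124; solve J* = V/(n·D) for n: n = V/(J*·D) = 48.56/(0.6124 × 0.657) = 120.691901 rev/s
rpm = 60·n = 7241.514037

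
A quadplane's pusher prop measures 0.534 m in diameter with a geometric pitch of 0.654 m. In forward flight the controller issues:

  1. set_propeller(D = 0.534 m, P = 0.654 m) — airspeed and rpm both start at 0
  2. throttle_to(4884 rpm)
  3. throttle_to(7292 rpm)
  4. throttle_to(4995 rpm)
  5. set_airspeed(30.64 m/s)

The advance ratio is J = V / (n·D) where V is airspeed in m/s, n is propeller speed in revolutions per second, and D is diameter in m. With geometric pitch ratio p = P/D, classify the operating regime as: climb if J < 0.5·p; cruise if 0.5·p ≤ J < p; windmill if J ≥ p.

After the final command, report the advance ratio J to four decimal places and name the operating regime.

set_propeller: D = 0.534 m, P = 0.654 m (p = P/D = 1.224719); state ← (V=0, rpm=0)
throttle_to(4884): rpm ← 4884
throttle_to(7292): rpm ← 7292
throttle_to(4995): rpm ← 4995
set_airspeed(30.64): V ← 30.64 m/s
final state: V = 30.64 m/s, rpm = 4995 → n = rpm/60 = 83.250000 rev/s
J = V / (n·D) = 30.64 / (83.250000 × 0.534) = 0.689229
regime bands: climb J<0.6124 | cruise [0.6124, 1.2247) | windmill J≥1.2247
J = 0.6892 → cruise

J = 0.6892, regime = cruise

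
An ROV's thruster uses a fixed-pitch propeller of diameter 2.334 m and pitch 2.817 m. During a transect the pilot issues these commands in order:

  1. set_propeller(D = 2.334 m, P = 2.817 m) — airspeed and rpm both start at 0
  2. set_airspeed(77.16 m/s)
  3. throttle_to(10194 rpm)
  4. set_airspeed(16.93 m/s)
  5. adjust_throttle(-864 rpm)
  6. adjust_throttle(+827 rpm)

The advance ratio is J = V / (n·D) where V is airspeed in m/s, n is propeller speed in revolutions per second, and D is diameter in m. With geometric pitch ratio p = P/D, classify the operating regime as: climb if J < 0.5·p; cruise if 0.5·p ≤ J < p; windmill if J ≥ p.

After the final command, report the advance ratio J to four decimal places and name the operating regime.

set_propeller: D = 2.334 m, P = 2.817 m (p = P/D = 1.206941); state ← (V=0, rpm=0)
set_airspeed(77.16): V ← 77.16 m/s
throttle_to(10194): rpm ← 10194
set_airspeed(16.93): V ← 16.93 m/s
adjust_throttle(-864): rpm ← 10194 -864 = 9330
adjust_throttle(+827): rpm ← 9330 +827 = 10157
final state: V = 16.93 m/s, rpm = 10157 → n = rpm/60 = 169.283333 rev/s
J = V / (n·D) = 16.93 / (169.283333 × 2.334) = 0.042849
regime bands: climb J<0.6035 | cruise [0.6035, 1.2069) | windmill J≥1.2069
J = 0.0428 → climb

J = 0.0428, regime = climb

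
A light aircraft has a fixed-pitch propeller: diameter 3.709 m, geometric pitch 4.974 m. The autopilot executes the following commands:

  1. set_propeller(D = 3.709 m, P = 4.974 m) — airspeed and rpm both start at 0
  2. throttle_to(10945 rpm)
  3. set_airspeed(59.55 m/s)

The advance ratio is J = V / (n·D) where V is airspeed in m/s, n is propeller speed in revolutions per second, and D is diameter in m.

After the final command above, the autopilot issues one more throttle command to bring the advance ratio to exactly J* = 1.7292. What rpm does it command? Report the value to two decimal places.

rpm = 557.10

set_propeller: D = 3.709 m, P = 4.974 m (p = P/D = 1.341062); state ← (V=0, rpm=0)
throttle_to(10945): rpm ← 10945
set_airspeed(59.55): V ← 59.55 m/s
final state: V = 59.55 m/s, rpm = 10945 → n = rpm/60 = 182.416667 rev/s
target J* = 1.7292; solve J* = V/(n·D) for n: n = V/(J*·D) = 59.55/(1.7292 × 3.709) = 9.284953 rev/s
rpm = 60·n = 557.097175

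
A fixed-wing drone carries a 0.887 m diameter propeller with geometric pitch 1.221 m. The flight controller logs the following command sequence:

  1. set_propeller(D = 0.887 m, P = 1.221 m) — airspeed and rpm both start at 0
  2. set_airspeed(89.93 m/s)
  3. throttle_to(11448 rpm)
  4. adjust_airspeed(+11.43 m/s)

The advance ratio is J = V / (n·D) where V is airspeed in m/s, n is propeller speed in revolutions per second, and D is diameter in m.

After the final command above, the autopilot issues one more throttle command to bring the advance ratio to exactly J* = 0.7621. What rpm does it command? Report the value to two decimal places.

rpm = 8996.68

set_propeller: D = 0.887 m, P = 1.221 m (p = P/D = 1.376550); state ← (V=0, rpm=0)
set_airspeed(89.93): V ← 89.93 m/s
throttle_to(11448): rpm ← 11448
adjust_airspeed(+11.43): V ← 89.93 +11.43 = 101.36 m/s
final state: V = 101.36 m/s, rpm = 11448 → n = rpm/60 = 190.800000 rev/s
target J* = 0.7621; solve J* = V/(n·D) for n: n = V/(J*·D) = 101.36/(0.7621 × 0.887) = 149.944666 rev/s
rpm = 60·n = 8996.679945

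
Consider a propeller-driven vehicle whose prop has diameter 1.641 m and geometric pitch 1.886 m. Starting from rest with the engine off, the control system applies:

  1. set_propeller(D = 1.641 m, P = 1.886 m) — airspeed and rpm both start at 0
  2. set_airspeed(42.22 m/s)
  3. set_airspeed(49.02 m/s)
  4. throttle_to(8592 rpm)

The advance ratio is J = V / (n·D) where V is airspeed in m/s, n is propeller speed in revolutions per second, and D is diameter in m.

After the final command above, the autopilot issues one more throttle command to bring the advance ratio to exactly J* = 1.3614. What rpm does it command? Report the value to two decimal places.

set_propeller: D = 1.641 m, P = 1.886 m (p = P/D = 1.149299); state ← (V=0, rpm=0)
set_airspeed(42.22): V ← 42.22 m/s
set_airspeed(49.02): V ← 49.02 m/s
throttle_to(8592): rpm ← 8592
final state: V = 49.02 m/s, rpm = 8592 → n = rpm/60 = 143.200000 rev/s
target J* = 1.3614; solve J* = V/(n·D) for n: n = V/(J*·D) = 49.02/(1.3614 × 1.641) = 21.942140 rev/s
rpm = 60·n = 1316.528394

rpm = 1316.53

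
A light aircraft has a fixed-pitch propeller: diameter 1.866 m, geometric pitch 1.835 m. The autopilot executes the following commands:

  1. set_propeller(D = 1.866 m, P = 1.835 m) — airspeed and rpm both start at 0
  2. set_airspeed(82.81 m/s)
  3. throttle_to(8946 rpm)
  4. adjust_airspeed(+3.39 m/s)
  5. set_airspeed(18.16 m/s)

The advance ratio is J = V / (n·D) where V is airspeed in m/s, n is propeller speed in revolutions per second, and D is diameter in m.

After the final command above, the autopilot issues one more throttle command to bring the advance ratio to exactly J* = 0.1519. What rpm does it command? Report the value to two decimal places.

rpm = 3844.13

set_propeller: D = 1.866 m, P = 1.835 m (p = P/D = 0.983387); state ← (V=0, rpm=0)
set_airspeed(82.81): V ← 82.81 m/s
throttle_to(8946): rpm ← 8946
adjust_airspeed(+3.39): V ← 82.81 +3.39 = 86.2 m/s
set_airspeed(18.16): V ← 18.16 m/s
final state: V = 18.16 m/s, rpm = 8946 → n = rpm/60 = 149.100000 rev/s
target J* = 0.1519; solve J* = V/(n·D) for n: n = V/(J*·D) = 18.16/(0.1519 × 1.866) = 64.068777 rev/s
rpm = 60·n = 3844.126594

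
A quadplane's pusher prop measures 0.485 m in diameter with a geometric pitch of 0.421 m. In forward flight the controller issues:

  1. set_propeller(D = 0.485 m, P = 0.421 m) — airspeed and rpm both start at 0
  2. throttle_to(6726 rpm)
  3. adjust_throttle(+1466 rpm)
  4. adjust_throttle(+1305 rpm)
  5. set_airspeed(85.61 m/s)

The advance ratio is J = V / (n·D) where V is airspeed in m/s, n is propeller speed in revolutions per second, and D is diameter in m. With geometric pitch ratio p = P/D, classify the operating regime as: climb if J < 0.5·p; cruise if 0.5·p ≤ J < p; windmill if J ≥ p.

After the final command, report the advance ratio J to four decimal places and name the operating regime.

set_propeller: D = 0.485 m, P = 0.421 m (p = P/D = 0.868041); state ← (V=0, rpm=0)
throttle_to(6726): rpm ← 6726
adjust_throttle(+1466): rpm ← 6726 +1466 = 8192
adjust_throttle(+1305): rpm ← 8192 +1305 = 9497
set_airspeed(85.61): V ← 85.61 m/s
final state: V = 85.61 m/s, rpm = 9497 → n = rpm/60 = 158.283333 rev/s
J = V / (n·D) = 85.61 / (158.283333 × 0.485) = 1.115187
regime bands: climb J<0.4340 | cruise [0.4340, 0.8680) | windmill J≥0.8680
J = 1.1152 → windmill

J = 1.1152, regime = windmill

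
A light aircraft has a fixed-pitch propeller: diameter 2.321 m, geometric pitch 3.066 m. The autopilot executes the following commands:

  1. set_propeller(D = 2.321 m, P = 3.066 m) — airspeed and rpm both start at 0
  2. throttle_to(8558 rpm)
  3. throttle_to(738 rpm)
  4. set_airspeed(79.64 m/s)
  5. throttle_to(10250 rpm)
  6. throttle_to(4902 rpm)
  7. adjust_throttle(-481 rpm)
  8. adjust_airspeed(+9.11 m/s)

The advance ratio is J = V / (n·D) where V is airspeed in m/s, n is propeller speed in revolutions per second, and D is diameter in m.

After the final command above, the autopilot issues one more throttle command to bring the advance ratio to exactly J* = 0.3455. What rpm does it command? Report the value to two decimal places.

set_propeller: D = 2.321 m, P = 3.066 m (p = P/D = 1.320982); state ← (V=0, rpm=0)
throttle_to(8558): rpm ← 8558
throttle_to(738): rpm ← 738
set_airspeed(79.64): V ← 79.64 m/s
throttle_to(10250): rpm ← 10250
throttle_to(4902): rpm ← 4902
adjust_throttle(-481): rpm ← 4902 -481 = 4421
adjust_airspeed(+9.11): V ← 79.64 +9.11 = 88.75 m/s
final state: V = 88.75 m/s, rpm = 4421 → n = rpm/60 = 73.683333 rev/s
target J* = 0.3455; solve J* = V/(n·D) for n: n = V/(J*·D) = 88.75/(0.3455 × 2.321) = 110.673889 rev/s
rpm = 60·n = 6640.433318

rpm = 6640.43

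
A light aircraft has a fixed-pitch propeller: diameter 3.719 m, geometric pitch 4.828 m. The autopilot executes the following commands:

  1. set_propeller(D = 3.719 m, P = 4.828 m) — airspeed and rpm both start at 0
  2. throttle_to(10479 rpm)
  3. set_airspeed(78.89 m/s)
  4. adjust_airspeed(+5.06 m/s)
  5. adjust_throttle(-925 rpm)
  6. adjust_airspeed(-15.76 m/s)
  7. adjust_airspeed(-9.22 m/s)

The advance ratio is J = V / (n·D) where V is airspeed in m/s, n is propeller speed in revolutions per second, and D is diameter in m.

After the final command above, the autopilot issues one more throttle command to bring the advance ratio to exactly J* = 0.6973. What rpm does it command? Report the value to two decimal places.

rpm = 1364.38

set_propeller: D = 3.719 m, P = 4.828 m (p = P/D = 1.298198); state ← (V=0, rpm=0)
throttle_to(10479): rpm ← 10479
set_airspeed(78.89): V ← 78.89 m/s
adjust_airspeed(+5.06): V ← 78.89 +5.06 = 83.95 m/s
adjust_throttle(-925): rpm ← 10479 -925 = 9554
adjust_airspeed(-15.76): V ← 83.95 -15.76 = 68.19 m/s
adjust_airspeed(-9.22): V ← 68.19 -9.22 = 58.97 m/s
final state: V = 58.97 m/s, rpm = 9554 → n = rpm/60 = 159.233333 rev/s
target J* = 0.6973; solve J* = V/(n·D) for n: n = V/(J*·D) = 58.97/(0.6973 × 3.719) = 22.739729 rev/s
rpm = 60·n = 1364.383738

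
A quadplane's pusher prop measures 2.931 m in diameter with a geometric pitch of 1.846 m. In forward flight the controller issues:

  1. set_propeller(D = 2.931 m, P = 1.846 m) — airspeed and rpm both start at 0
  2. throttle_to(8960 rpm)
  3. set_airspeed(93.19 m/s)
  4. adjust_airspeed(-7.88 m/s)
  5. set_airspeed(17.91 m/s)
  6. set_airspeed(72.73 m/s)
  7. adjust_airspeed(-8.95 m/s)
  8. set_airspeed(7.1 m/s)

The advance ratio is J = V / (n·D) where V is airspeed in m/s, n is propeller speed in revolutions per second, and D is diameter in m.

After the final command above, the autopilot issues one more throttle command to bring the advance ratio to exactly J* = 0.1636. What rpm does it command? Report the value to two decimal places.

set_propeller: D = 2.931 m, P = 1.846 m (p = P/D = 0.629819); state ← (V=0, rpm=0)
throttle_to(8960): rpm ← 8960
set_airspeed(93.19): V ← 93.19 m/s
adjust_airspeed(-7.88): V ← 93.19 -7.88 = 85.31 m/s
set_airspeed(17.91): V ← 17.91 m/s
set_airspeed(72.73): V ← 72.73 m/s
adjust_airspeed(-8.95): V ← 72.73 -8.95 = 63.78 m/s
set_airspeed(7.1): V ← 7.1 m/s
final state: V = 7.1 m/s, rpm = 8960 → n = rpm/60 = 149.333333 rev/s
target J* = 0.1636; solve J* = V/(n·D) for n: n = V/(J*·D) = 7.1/(0.1636 × 2.931) = 14.806733 rev/s
rpm = 60·n = 888.403951

rpm = 888.40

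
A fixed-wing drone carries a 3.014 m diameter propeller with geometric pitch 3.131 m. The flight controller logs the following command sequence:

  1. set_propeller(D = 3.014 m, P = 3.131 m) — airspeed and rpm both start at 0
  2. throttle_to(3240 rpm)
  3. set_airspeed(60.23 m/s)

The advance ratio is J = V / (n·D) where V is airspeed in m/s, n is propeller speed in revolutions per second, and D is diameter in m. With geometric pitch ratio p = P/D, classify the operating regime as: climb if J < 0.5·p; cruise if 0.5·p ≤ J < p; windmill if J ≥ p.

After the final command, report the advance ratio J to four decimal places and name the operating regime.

J = 0.3701, regime = climb

set_propeller: D = 3.014 m, P = 3.131 m (p = P/D = 1.038819); state ← (V=0, rpm=0)
throttle_to(3240): rpm ← 3240
set_airspeed(60.23): V ← 60.23 m/s
final state: V = 60.23 m/s, rpm = 3240 → n = rpm/60 = 54.000000 rev/s
J = V / (n·D) = 60.23 / (54.000000 × 3.014) = 0.370063
regime bands: climb J<0.5194 | cruise [0.5194, 1.0388) | windmill J≥1.0388
J = 0.3701 → climb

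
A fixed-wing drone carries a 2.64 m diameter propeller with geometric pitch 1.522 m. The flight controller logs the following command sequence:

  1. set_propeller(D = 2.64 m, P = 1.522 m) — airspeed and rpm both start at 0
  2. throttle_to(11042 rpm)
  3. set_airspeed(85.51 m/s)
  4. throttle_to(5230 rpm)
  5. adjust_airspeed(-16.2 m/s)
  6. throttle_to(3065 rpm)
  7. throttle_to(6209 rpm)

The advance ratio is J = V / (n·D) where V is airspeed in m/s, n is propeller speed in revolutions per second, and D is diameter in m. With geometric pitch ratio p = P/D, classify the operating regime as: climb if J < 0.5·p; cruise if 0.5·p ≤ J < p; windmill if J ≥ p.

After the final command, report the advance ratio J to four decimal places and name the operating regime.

set_propeller: D = 2.64 m, P = 1.522 m (p = P/D = 0.576515); state ← (V=0, rpm=0)
throttle_to(11042): rpm ← 11042
set_airspeed(85.51): V ← 85.51 m/s
throttle_to(5230): rpm ← 5230
adjust_airspeed(-16.2): V ← 85.51 -16.2 = 69.31 m/s
throttle_to(3065): rpm ← 3065
throttle_to(6209): rpm ← 6209
final state: V = 69.31 m/s, rpm = 6209 → n = rpm/60 = 103.483333 rev/s
J = V / (n·D) = 69.31 / (103.483333 × 2.64) = 0.253701
regime bands: climb J<0.2883 | cruise [0.2883, 0.5765) | windmill J≥0.5765
J = 0.2537 → climb

J = 0.2537, regime = climb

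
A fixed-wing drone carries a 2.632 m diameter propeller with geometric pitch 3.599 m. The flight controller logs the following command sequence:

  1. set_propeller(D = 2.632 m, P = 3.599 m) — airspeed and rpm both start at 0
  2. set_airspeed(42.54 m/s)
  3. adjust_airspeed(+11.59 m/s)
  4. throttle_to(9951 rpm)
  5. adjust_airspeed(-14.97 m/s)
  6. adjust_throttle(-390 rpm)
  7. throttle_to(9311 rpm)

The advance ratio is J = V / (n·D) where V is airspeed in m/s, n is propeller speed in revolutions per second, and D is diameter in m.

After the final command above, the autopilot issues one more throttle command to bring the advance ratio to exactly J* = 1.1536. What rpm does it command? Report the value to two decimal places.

rpm = 773.84

set_propeller: D = 2.632 m, P = 3.599 m (p = P/D = 1.367401); state ← (V=0, rpm=0)
set_airspeed(42.54): V ← 42.54 m/s
adjust_airspeed(+11.59): V ← 42.54 +11.59 = 54.13 m/s
throttle_to(9951): rpm ← 9951
adjust_airspeed(-14.97): V ← 54.13 -14.97 = 39.16 m/s
adjust_throttle(-390): rpm ← 9951 -390 = 9561
throttle_to(9311): rpm ← 9311
final state: V = 39.16 m/s, rpm = 9311 → n = rpm/60 = 155.183333 rev/s
target J* = 1.1536; solve J* = V/(n·D) for n: n = V/(J*·D) = 39.16/(1.1536 × 2.632) = 12.897382 rev/s
rpm = 60·n = 773.842898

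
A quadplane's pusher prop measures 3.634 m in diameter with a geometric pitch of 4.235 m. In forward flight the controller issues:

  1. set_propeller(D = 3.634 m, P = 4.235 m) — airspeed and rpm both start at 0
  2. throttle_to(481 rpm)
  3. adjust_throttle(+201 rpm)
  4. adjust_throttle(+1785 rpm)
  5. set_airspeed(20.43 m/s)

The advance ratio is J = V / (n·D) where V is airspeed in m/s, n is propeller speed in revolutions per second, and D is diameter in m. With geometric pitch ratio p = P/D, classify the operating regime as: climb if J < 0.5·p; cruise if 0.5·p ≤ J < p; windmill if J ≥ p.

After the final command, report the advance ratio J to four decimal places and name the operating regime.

J = 0.1367, regime = climb

set_propeller: D = 3.634 m, P = 4.235 m (p = P/D = 1.165382); state ← (V=0, rpm=0)
throttle_to(481): rpm ← 481
adjust_throttle(+201): rpm ← 481 +201 = 682
adjust_throttle(+1785): rpm ← 682 +1785 = 2467
set_airspeed(20.43): V ← 20.43 m/s
final state: V = 20.43 m/s, rpm = 2467 → n = rpm/60 = 41.116667 rev/s
J = V / (n·D) = 20.43 / (41.116667 × 3.634) = 0.136731
regime bands: climb J<0.5827 | cruise [0.5827, 1.1654) | windmill J≥1.1654
J = 0.1367 → climb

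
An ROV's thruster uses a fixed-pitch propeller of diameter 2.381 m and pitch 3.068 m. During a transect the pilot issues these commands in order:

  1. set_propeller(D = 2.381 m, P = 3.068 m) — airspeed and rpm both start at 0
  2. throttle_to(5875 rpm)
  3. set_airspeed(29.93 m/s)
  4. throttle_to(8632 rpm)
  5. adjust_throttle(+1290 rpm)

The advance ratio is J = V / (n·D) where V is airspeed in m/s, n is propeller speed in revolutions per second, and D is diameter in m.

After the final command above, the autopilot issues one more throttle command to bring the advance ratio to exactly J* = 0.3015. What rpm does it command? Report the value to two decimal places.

rpm = 2501.56

set_propeller: D = 2.381 m, P = 3.068 m (p = P/D = 1.288534); state ← (V=0, rpm=0)
throttle_to(5875): rpm ← 5875
set_airspeed(29.93): V ← 29.93 m/s
throttle_to(8632): rpm ← 8632
adjust_throttle(+1290): rpm ← 8632 +1290 = 9922
final state: V = 29.93 m/s, rpm = 9922 → n = rpm/60 = 165.366667 rev/s
target J* = 0.3015; solve J* = V/(n·D) for n: n = V/(J*·D) = 29.93/(0.3015 × 2.381) = 41.692698 rev/s
rpm = 60·n = 2501.561909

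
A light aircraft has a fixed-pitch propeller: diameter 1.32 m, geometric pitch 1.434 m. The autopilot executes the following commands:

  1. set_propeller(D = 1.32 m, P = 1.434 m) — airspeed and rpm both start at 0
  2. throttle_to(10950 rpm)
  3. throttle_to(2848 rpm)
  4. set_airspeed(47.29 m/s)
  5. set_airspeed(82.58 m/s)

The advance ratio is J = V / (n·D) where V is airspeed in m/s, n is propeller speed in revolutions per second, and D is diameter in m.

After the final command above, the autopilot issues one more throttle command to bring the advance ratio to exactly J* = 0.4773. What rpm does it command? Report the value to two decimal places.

set_propeller: D = 1.32 m, P = 1.434 m (p = P/D = 1.086364); state ← (V=0, rpm=0)
throttle_to(10950): rpm ← 10950
throttle_to(2848): rpm ← 2848
set_airspeed(47.29): V ← 47.29 m/s
set_airspeed(82.58): V ← 82.58 m/s
final state: V = 82.58 m/s, rpm = 2848 → n = rpm/60 = 47.466667 rev/s
target J* = 0.4773; solve J* = V/(n·D) for n: n = V/(J*·D) = 82.58/(0.4773 × 1.32) = 131.071875 rev/s
rpm = 60·n = 7864.312515

rpm = 7864.31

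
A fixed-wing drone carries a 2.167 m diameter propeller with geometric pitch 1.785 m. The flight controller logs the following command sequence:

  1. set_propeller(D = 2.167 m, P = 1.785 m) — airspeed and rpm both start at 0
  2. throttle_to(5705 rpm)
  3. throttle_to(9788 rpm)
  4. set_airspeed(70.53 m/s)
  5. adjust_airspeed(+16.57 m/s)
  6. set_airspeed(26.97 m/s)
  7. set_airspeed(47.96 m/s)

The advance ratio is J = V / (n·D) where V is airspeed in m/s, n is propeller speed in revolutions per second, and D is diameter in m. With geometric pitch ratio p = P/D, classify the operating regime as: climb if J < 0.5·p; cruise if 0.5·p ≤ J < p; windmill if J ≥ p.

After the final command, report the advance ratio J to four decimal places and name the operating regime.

J = 0.1357, regime = climb

set_propeller: D = 2.167 m, P = 1.785 m (p = P/D = 0.823719); state ← (V=0, rpm=0)
throttle_to(5705): rpm ← 5705
throttle_to(9788): rpm ← 9788
set_airspeed(70.53): V ← 70.53 m/s
adjust_airspeed(+16.57): V ← 70.53 +16.57 = 87.1 m/s
set_airspeed(26.97): V ← 26.97 m/s
set_airspeed(47.96): V ← 47.96 m/s
final state: V = 47.96 m/s, rpm = 9788 → n = rpm/60 = 163.133333 rev/s
J = V / (n·D) = 47.96 / (163.133333 × 2.167) = 0.135668
regime bands: climb J<0.4119 | cruise [0.4119, 0.8237) | windmill J≥0.8237
J = 0.1357 → climb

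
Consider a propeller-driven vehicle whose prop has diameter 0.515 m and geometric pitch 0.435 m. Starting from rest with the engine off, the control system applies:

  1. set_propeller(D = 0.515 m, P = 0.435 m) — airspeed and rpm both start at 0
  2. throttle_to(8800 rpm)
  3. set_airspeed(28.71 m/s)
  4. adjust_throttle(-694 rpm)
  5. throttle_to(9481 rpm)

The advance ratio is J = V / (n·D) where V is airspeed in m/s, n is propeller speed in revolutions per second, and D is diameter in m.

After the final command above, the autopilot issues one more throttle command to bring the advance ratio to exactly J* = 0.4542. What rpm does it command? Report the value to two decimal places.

set_propeller: D = 0.515 m, P = 0.435 m (p = P/D = 0.844660); state ← (V=0, rpm=0)
throttle_to(8800): rpm ← 8800
set_airspeed(28.71): V ← 28.71 m/s
adjust_throttle(-694): rpm ← 8800 -694 = 8106
throttle_to(9481): rpm ← 9481
final state: V = 28.71 m/s, rpm = 9481 → n = rpm/60 = 158.016667 rev/s
target J* = 0.4542; solve J* = V/(n·D) for n: n = V/(J*·D) = 28.71/(0.4542 × 0.515) = 122.737941 rev/s
rpm = 60·n = 7364.276462

rpm = 7364.28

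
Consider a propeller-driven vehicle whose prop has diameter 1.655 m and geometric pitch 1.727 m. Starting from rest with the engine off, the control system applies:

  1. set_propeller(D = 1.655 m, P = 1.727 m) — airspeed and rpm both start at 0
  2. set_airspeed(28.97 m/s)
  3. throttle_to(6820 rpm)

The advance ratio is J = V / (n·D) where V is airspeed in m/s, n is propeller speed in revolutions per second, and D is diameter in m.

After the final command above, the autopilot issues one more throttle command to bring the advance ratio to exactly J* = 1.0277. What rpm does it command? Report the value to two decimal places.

set_propeller: D = 1.655 m, P = 1.727 m (p = P/D = 1.043505); state ← (V=0, rpm=0)
set_airspeed(28.97): V ← 28.97 m/s
throttle_to(6820): rpm ← 6820
final state: V = 28.97 m/s, rpm = 6820 → n = rpm/60 = 113.666667 rev/s
target J* = 1.0277; solve J* = V/(n·D) for n: n = V/(J*·D) = 28.97/(1.0277 × 1.655) = 17.032725 rev/s
rpm = 60·n = 1021.963514

rpm = 1021.96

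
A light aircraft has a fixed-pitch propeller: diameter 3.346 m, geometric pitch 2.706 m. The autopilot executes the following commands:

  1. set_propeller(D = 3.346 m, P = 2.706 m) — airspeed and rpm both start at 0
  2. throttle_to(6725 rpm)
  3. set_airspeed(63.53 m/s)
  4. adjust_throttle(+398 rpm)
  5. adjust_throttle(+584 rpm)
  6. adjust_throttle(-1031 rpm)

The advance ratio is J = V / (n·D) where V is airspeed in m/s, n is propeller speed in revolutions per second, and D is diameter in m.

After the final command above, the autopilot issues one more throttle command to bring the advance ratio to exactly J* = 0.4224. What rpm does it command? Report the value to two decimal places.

rpm = 2697.00

set_propeller: D = 3.346 m, P = 2.706 m (p = P/D = 0.808727); state ← (V=0, rpm=0)
throttle_to(6725): rpm ← 6725
set_airspeed(63.53): V ← 63.53 m/s
adjust_throttle(+398): rpm ← 6725 +398 = 7123
adjust_throttle(+584): rpm ← 7123 +584 = 7707
adjust_throttle(-1031): rpm ← 7707 -1031 = 6676
final state: V = 63.53 m/s, rpm = 6676 → n = rpm/60 = 111.266667 rev/s
target J* = 0.4224; solve J* = V/(n·D) for n: n = V/(J*·D) = 63.53/(0.4224 × 3.346) = 44.949929 rev/s
rpm = 60·n = 2696.995734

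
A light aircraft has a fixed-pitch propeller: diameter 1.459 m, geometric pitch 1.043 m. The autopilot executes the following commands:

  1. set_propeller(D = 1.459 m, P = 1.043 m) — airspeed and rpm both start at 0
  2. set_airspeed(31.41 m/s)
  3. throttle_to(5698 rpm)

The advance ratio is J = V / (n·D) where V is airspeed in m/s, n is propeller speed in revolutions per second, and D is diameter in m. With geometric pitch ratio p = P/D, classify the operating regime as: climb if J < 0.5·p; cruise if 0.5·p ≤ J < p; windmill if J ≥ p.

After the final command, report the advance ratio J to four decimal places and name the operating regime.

J = 0.2267, regime = climb

set_propeller: D = 1.459 m, P = 1.043 m (p = P/D = 0.714873); state ← (V=0, rpm=0)
set_airspeed(31.41): V ← 31.41 m/s
throttle_to(5698): rpm ← 5698
final state: V = 31.41 m/s, rpm = 5698 → n = rpm/60 = 94.966667 rev/s
J = V / (n·D) = 31.41 / (94.966667 × 1.459) = 0.226695
regime bands: climb J<0.3574 | cruise [0.3574, 0.7149) | windmill J≥0.7149
J = 0.2267 → climb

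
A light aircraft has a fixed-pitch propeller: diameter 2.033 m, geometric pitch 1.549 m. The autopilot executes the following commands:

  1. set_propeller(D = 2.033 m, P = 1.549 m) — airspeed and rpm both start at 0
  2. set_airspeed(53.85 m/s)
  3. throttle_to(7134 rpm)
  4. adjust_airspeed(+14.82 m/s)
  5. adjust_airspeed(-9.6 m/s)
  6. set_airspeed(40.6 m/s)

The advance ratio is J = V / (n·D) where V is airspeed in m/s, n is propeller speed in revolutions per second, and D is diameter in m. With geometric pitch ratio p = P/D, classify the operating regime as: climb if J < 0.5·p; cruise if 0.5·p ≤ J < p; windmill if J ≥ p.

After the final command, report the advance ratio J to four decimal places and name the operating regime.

set_propeller: D = 2.033 m, P = 1.549 m (p = P/D = 0.761928); state ← (V=0, rpm=0)
set_airspeed(53.85): V ← 53.85 m/s
throttle_to(7134): rpm ← 7134
adjust_airspeed(+14.82): V ← 53.85 +14.82 = 68.67 m/s
adjust_airspeed(-9.6): V ← 68.67 -9.6 = 59.07 m/s
set_airspeed(40.6): V ← 40.6 m/s
final state: V = 40.6 m/s, rpm = 7134 → n = rpm/60 = 118.900000 rev/s
J = V / (n·D) = 40.6 / (118.900000 × 2.033) = 0.167960
regime bands: climb J<0.3810 | cruise [0.3810, 0.7619) | windmill J≥0.7619
J = 0.1680 → climb

J = 0.1680, regime = climb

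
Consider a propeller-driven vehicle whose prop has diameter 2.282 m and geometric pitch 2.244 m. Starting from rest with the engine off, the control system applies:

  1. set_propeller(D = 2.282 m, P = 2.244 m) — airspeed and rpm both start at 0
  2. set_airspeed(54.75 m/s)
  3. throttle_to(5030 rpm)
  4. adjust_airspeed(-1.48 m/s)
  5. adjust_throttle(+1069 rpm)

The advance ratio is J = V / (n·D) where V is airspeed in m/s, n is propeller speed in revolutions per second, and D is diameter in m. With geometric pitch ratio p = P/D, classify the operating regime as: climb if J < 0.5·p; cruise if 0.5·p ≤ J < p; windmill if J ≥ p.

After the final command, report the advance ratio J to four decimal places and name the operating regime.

J = 0.2296, regime = climb

set_propeller: D = 2.282 m, P = 2.244 m (p = P/D = 0.983348); state ← (V=0, rpm=0)
set_airspeed(54.75): V ← 54.75 m/s
throttle_to(5030): rpm ← 5030
adjust_airspeed(-1.48): V ← 54.75 -1.48 = 53.27 m/s
adjust_throttle(+1069): rpm ← 5030 +1069 = 6099
final state: V = 53.27 m/s, rpm = 6099 → n = rpm/60 = 101.650000 rev/s
J = V / (n·D) = 53.27 / (101.650000 × 2.282) = 0.229646
regime bands: climb J<0.4917 | cruise [0.4917, 0.9833) | windmill J≥0.9833
J = 0.2296 → climb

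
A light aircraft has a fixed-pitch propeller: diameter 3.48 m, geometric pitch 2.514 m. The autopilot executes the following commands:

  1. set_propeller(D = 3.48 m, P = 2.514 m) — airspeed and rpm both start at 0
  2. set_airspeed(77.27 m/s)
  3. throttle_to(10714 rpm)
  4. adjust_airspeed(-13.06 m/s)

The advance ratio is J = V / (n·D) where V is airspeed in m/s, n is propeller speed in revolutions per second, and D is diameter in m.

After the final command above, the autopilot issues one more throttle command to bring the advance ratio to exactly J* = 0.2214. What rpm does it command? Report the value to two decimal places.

rpm = 5000.31

set_propeller: D = 3.48 m, P = 2.514 m (p = P/D = 0.722414); state ← (V=0, rpm=0)
set_airspeed(77.27): V ← 77.27 m/s
throttle_to(10714): rpm ← 10714
adjust_airspeed(-13.06): V ← 77.27 -13.06 = 64.21 m/s
final state: V = 64.21 m/s, rpm = 10714 → n = rpm/60 = 178.566667 rev/s
target J* = 0.2214; solve J* = V/(n·D) for n: n = V/(J*·D) = 64.21/(0.2214 × 3.48) = 83.338525 rev/s
rpm = 60·n = 5000.311497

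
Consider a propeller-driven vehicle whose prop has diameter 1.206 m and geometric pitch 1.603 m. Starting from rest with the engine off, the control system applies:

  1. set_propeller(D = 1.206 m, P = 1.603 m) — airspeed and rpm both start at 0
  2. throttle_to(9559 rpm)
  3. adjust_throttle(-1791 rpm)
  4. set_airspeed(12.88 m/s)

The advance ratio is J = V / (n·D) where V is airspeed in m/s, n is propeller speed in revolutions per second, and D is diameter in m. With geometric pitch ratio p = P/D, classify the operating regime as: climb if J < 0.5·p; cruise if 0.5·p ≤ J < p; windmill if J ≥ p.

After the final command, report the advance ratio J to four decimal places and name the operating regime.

J = 0.0825, regime = climb

set_propeller: D = 1.206 m, P = 1.603 m (p = P/D = 1.329187); state ← (V=0, rpm=0)
throttle_to(9559): rpm ← 9559
adjust_throttle(-1791): rpm ← 9559 -1791 = 7768
set_airspeed(12.88): V ← 12.88 m/s
final state: V = 12.88 m/s, rpm = 7768 → n = rpm/60 = 129.466667 rev/s
J = V / (n·D) = 12.88 / (129.466667 × 1.206) = 0.082492
regime bands: climb J<0.6646 | cruise [0.6646, 1.3292) | windmill J≥1.3292
J = 0.0825 → climb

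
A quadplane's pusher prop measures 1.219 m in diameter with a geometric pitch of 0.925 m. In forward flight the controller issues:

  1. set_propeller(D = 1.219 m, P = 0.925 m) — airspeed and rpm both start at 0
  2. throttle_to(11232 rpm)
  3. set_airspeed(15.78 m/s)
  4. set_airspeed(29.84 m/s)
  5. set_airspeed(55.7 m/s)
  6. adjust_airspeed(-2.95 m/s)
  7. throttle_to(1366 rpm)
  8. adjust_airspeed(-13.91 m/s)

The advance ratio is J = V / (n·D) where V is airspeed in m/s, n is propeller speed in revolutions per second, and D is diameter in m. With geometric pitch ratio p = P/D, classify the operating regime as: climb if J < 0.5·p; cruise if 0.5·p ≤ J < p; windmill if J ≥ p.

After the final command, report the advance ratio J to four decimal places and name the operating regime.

J = 1.3995, regime = windmill

set_propeller: D = 1.219 m, P = 0.925 m (p = P/D = 0.758819); state ← (V=0, rpm=0)
throttle_to(11232): rpm ← 11232
set_airspeed(15.78): V ← 15.78 m/s
set_airspeed(29.84): V ← 29.84 m/s
set_airspeed(55.7): V ← 55.7 m/s
adjust_airspeed(-2.95): V ← 55.7 -2.95 = 52.75 m/s
throttle_to(1366): rpm ← 1366
adjust_airspeed(-13.91): V ← 52.75 -13.91 = 38.84 m/s
final state: V = 38.84 m/s, rpm = 1366 → n = rpm/60 = 22.766667 rev/s
J = V / (n·D) = 38.84 / (22.766667 × 1.219) = 1.399510
regime bands: climb J<0.3794 | cruise [0.3794, 0.7588) | windmill J≥0.7588
J = 1.3995 → windmill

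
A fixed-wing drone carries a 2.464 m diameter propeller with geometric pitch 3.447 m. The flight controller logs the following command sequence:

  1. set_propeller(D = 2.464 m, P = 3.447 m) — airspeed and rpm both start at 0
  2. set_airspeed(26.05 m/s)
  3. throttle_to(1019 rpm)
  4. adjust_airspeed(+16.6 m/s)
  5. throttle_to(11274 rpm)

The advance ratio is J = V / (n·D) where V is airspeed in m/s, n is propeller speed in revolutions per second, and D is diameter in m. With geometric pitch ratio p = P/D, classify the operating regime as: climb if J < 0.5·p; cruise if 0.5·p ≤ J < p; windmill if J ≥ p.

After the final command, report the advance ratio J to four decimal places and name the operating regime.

set_propeller: D = 2.464 m, P = 3.447 m (p = P/D = 1.398945); state ← (V=0, rpm=0)
set_airspeed(26.05): V ← 26.05 m/s
throttle_to(1019): rpm ← 1019
adjust_airspeed(+16.6): V ← 26.05 +16.6 = 42.65 m/s
throttle_to(11274): rpm ← 11274
final state: V = 42.65 m/s, rpm = 11274 → n = rpm/60 = 187.900000 rev/s
J = V / (n·D) = 42.65 / (187.900000 × 2.464) = 0.092119
regime bands: climb J<0.6995 | cruise [0.6995, 1.3989) | windmill J≥1.3989
J = 0.0921 → climb

J = 0.0921, regime = climb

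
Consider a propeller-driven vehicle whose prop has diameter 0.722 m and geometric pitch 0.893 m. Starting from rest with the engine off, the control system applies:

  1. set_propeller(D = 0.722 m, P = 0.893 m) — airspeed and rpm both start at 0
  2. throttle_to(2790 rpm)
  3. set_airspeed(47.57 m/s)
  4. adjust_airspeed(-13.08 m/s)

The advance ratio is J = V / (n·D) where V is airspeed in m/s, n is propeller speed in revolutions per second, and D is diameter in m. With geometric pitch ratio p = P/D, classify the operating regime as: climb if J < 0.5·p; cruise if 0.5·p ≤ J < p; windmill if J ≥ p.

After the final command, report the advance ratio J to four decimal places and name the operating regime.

J = 1.0273, regime = cruise

set_propeller: D = 0.722 m, P = 0.893 m (p = P/D = 1.236842); state ← (V=0, rpm=0)
throttle_to(2790): rpm ← 2790
set_airspeed(47.57): V ← 47.57 m/s
adjust_airspeed(-13.08): V ← 47.57 -13.08 = 34.49 m/s
final state: V = 34.49 m/s, rpm = 2790 → n = rpm/60 = 46.500000 rev/s
J = V / (n·D) = 34.49 / (46.500000 × 0.722) = 1.027314
regime bands: climb J<0.6184 | cruise [0.6184, 1.2368) | windmill J≥1.2368
J = 1.0273 → cruise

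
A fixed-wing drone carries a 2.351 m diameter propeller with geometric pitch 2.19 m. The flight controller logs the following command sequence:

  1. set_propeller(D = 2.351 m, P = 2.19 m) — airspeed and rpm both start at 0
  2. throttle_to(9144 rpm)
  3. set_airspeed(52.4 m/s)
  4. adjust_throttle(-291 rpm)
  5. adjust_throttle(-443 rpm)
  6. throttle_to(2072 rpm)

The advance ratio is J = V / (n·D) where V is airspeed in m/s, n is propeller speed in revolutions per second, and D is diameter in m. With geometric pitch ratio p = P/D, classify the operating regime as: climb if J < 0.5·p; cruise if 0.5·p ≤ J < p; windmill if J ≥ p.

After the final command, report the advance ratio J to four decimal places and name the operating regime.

J = 0.6454, regime = cruise

set_propeller: D = 2.351 m, P = 2.19 m (p = P/D = 0.931519); state ← (V=0, rpm=0)
throttle_to(9144): rpm ← 9144
set_airspeed(52.4): V ← 52.4 m/s
adjust_throttle(-291): rpm ← 9144 -291 = 8853
adjust_throttle(-443): rpm ← 8853 -443 = 8410
throttle_to(2072): rpm ← 2072
final state: V = 52.4 m/s, rpm = 2072 → n = rpm/60 = 34.533333 rev/s
J = V / (n·D) = 52.4 / (34.533333 × 2.351) = 0.645417
regime bands: climb J<0.4658 | cruise [0.4658, 0.9315) | windmill J≥0.9315
J = 0.6454 → cruise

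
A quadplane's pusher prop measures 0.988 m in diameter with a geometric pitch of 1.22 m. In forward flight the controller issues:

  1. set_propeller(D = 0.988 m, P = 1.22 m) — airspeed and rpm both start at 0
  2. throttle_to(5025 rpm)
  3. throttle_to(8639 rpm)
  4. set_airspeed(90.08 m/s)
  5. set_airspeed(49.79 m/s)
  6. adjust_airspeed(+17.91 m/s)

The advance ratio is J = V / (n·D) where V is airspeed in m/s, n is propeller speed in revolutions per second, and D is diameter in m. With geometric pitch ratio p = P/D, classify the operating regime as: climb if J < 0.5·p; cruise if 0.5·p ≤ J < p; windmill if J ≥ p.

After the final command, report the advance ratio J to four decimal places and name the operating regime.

set_propeller: D = 0.988 m, P = 1.22 m (p = P/D = 1.234818); state ← (V=0, rpm=0)
throttle_to(5025): rpm ← 5025
throttle_to(8639): rpm ← 8639
set_airspeed(90.08): V ← 90.08 m/s
set_airspeed(49.79): V ← 49.79 m/s
adjust_airspeed(+17.91): V ← 49.79 +17.91 = 67.7 m/s
final state: V = 67.7 m/s, rpm = 8639 → n = rpm/60 = 143.983333 rev/s
J = V / (n·D) = 67.7 / (143.983333 × 0.988) = 0.475904
regime bands: climb J<0.6174 | cruise [0.6174, 1.2348) | windmill J≥1.2348
J = 0.4759 → climb

J = 0.4759, regime = climb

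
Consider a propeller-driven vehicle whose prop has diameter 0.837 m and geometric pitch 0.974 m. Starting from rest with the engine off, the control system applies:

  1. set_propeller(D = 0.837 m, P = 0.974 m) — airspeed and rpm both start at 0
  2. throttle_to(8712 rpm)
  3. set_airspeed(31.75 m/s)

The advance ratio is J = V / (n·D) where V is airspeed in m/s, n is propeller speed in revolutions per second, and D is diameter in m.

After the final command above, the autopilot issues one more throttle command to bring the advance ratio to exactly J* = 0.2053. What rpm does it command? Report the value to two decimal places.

rpm = 11086.15

set_propeller: D = 0.837 m, P = 0.974 m (p = P/D = 1.163680); state ← (V=0, rpm=0)
throttle_to(8712): rpm ← 8712
set_airspeed(31.75): V ← 31.75 m/s
final state: V = 31.75 m/s, rpm = 8712 → n = rpm/60 = 145.200000 rev/s
target J* = 0.2053; solve J* = V/(n·D) for n: n = V/(J*·D) = 31.75/(0.2053 × 0.837) = 184.769091 rev/s
rpm = 60·n = 11086.145461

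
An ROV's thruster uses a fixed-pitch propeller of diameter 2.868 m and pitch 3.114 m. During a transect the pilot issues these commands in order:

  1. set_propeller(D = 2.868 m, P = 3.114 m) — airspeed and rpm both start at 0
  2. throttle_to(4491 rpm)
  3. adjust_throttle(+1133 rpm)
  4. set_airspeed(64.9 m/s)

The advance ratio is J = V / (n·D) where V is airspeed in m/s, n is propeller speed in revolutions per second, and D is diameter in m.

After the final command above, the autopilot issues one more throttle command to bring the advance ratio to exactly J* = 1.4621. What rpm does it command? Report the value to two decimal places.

set_propeller: D = 2.868 m, P = 3.114 m (p = P/D = 1.085774); state ← (V=0, rpm=0)
throttle_to(4491): rpm ← 4491
adjust_throttle(+1133): rpm ← 4491 +1133 = 5624
set_airspeed(64.9): V ← 64.9 m/s
final state: V = 64.9 m/s, rpm = 5624 → n = rpm/60 = 93.733333 rev/s
target J* = 1.4621; solve J* = V/(n·D) for n: n = V/(J*·D) = 64.9/(1.4621 × 2.868) = 15.477060 rev/s
rpm = 60·n = 928.623614

rpm = 928.62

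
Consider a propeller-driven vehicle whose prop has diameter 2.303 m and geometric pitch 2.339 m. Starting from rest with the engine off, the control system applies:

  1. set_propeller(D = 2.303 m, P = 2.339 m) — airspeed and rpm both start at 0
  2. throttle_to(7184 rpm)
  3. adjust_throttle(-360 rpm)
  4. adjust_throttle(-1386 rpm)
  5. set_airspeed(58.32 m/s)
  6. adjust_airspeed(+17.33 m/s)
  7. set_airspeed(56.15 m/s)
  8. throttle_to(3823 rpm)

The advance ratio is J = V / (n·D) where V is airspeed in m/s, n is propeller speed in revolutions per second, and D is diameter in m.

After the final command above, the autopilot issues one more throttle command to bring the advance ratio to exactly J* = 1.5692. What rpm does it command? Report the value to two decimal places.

rpm = 932.24

set_propeller: D = 2.303 m, P = 2.339 m (p = P/D = 1.015632); state ← (V=0, rpm=0)
throttle_to(7184): rpm ← 7184
adjust_throttle(-360): rpm ← 7184 -360 = 6824
adjust_throttle(-1386): rpm ← 6824 -1386 = 5438
set_airspeed(58.32): V ← 58.32 m/s
adjust_airspeed(+17.33): V ← 58.32 +17.33 = 75.65 m/s
set_airspeed(56.15): V ← 56.15 m/s
throttle_to(3823): rpm ← 3823
final state: V = 56.15 m/s, rpm = 3823 → n = rpm/60 = 63.716667 rev/s
target J* = 1.5692; solve J* = V/(n·D) for n: n = V/(J*·D) = 56.15/(1.5692 × 2.303) = 15.537371 rev/s
rpm = 60·n = 932.242233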